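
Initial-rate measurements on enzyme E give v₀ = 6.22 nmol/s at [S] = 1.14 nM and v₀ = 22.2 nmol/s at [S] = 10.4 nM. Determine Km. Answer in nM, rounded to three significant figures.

4.81 nM

From v = Vmax[S]/(Km+[S]), each point gives Vmax = v(Km+[S])/[S].
Equating: 6.22(Km+1.14)/1.14 = 22.2(Km+10.4)/10.4.
5.456·Km + 6.22 = 2.135·Km + 22.2, so (5.456 − 2.135)·Km = 22.2 − 6.22.
Km = 15.98/3.322 = 4.81 nM; then Vmax = 6.22(4.81+1.14)/1.14 = 32.5 nmol/s.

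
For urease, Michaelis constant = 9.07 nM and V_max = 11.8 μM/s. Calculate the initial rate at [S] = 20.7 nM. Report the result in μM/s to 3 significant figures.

8.20 μM/s

v = Vmax·[S]/(Km + [S]) = 11.8 × 20.7 / (9.07 + 20.7)
  = 244.3 / 29.77 = 8.20 μM/s.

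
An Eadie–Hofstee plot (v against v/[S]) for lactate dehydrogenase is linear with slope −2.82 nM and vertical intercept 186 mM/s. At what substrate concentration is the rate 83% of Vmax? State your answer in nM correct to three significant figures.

13.8 nM

The Eadie–Hofstee slope gives Km = 2.82 nM (slope = −Km).
v/Vmax = [S]/(Km+[S]) = 0.83 ⇒ [S] = Km·0.83/(1−0.83) = 2.82 × 4.882 = 13.8 nM.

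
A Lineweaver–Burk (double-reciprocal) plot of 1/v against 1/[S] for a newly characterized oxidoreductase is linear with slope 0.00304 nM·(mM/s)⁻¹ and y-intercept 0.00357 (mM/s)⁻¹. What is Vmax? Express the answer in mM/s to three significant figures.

The y-intercept of a Lineweaver–Burk plot equals 1/Vmax, so Vmax = 1/0.00357 = 280 mM/s.

280 mM/s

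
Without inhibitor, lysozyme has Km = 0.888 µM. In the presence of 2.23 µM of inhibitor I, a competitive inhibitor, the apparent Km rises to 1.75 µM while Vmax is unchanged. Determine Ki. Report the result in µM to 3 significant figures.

2.30 µM

Competitive: Km,app = α·Km with α = 1 + [I]/Ki.
α = Km,app/Km = 1.75/0.888 = 1.971.
Ki = [I]/(α − 1) = 2.23/0.9707 = 2.30 µM.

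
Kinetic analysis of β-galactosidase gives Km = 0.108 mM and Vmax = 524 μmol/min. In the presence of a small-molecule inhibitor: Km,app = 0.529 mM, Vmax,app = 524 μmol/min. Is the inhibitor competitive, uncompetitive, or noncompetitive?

Km increases (0.108 → 0.529 mM) while Vmax is unchanged — the hallmark of competitive inhibition.

competitive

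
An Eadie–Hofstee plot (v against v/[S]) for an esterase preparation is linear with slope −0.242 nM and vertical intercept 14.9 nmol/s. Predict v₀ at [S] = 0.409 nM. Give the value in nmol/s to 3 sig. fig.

In the Eadie–Hofstee form v = Vmax − Km·(v/[S]), the slope is −Km and the intercept is Vmax, so Km = 0.242 nM and Vmax = 14.9 nmol/s.
v = 14.9 × 0.409/(0.242 + 0.409) = 9.36 nmol/s.

9.36 nmol/s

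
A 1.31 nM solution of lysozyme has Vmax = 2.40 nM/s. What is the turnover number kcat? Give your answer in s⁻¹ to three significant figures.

kcat = Vmax/[E]total = 2.40 nM/s / 1.31 nM = 1.83 s⁻¹.

1.83 s⁻¹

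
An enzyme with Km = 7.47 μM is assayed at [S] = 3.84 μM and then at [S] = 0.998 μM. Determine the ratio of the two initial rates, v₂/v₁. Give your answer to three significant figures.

0.347

The fractional saturations are [S]/(Km+[S]) = 3.84/11.31 = 0.3395 and 0.998/8.468 = 0.1179.
v₂/v₁ is just their ratio: 0.1179/0.3395 = 0.347.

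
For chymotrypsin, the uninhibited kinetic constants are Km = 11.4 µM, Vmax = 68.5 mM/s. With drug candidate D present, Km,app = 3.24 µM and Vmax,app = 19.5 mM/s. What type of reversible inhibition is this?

uncompetitive

Both Km and Vmax decrease by the same factor (~3.52-fold) — characteristic of uncompetitive inhibition.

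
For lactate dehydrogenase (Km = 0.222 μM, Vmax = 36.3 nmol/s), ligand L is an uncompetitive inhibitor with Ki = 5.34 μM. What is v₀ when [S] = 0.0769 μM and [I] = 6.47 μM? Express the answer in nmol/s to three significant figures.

7.12 nmol/s

α = 1 + [I]/Ki = 1 + 6.47/5.34 = 2.212.
For an uncompetitive inhibitor, both parameters are divided by α, giving Vmax/α and Km/α: Km,app = 0.100 μM, Vmax,app = 16.4 nmol/s.
v = Vmax,app·[S]/(Km,app + [S]) = 16.4 × 0.0769/(0.100 + 0.0769) = 7.12 nmol/s.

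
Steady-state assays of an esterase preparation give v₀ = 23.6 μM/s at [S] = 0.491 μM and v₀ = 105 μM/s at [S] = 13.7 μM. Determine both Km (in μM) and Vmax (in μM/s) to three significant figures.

Km = 2.01 μM; Vmax = 120 μM/s

From v = Vmax[S]/(Km+[S]), each point gives Vmax = v(Km+[S])/[S].
Equating: 23.6(Km+0.491)/0.491 = 105(Km+13.7)/13.7.
48.07·Km + 23.6 = 7.664·Km + 105, so (48.07 − 7.664)·Km = 105 − 23.6.
Km = 81.40/40.40 = 2.01 μM; then Vmax = 23.6(2.01+0.491)/0.491 = 120 μM/s.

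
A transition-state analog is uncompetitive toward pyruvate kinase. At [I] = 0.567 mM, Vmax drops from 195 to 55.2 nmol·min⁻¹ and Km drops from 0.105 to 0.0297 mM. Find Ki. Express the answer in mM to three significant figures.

Uncompetitive: Vmax,app = Vmax/α (and Km,app = Km/α) with α = 1 + [I]/Ki.
α = Vmax/Vmax,app = 195/55.2 = 3.533.
Ki = [I]/(α − 1) = 0.567/2.533 = 0.224 mM.

0.224 mM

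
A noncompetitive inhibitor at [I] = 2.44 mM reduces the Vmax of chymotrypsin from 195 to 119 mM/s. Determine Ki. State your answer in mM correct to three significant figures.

3.82 mM

Noncompetitive: Vmax,app = Vmax/α with α = 1 + [I]/Ki.
α = Vmax/Vmax,app = 195/119 = 1.639.
Ki = [I]/(α − 1) = 2.44/0.6387 = 3.82 mM.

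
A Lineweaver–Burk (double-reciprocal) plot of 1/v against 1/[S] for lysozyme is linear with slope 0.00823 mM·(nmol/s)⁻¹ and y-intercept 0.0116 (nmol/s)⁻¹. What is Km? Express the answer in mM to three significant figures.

0.709 mM

y-intercept = 1/Vmax ⇒ Vmax = 86.2 nmol/s; slope = Km/Vmax ⇒ Km = slope × Vmax.
Km = 0.00823 × 86.2 = 0.709 mM.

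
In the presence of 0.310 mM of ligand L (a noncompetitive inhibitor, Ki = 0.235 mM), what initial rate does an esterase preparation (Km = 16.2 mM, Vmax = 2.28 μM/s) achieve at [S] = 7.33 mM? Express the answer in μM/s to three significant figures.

0.306 μM/s

With α = 1 + [I]/Ki = 1 + 0.310/0.235 = 2.319, the noncompetitive rate law is v = (Vmax/α)·[S] / (Km + [S]).
v = (2.28/2.319)×7.33 / (16.2 + 7.33) = 7.206/23.53 = 0.306 μM/s.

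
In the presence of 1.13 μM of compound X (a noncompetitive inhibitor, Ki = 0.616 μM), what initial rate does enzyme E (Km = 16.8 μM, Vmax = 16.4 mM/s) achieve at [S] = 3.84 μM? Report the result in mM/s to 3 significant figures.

α = 1 + [I]/Ki = 1 + 1.13/0.616 = 2.834.
For a noncompetitive inhibitor, Vmax is reduced to Vmax/α while Km is unchanged: Km,app = 16.8 μM, Vmax,app = 5.79 mM/s.
v = Vmax,app·[S]/(Km,app + [S]) = 5.79 × 3.84/(16.8 + 3.84) = 1.08 mM/s.

1.08 mM/s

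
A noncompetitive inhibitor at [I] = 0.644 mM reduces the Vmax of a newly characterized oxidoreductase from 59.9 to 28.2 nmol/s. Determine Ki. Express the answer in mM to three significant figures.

Noncompetitive: Vmax,app = Vmax/α with α = 1 + [I]/Ki.
α = Vmax/Vmax,app = 59.9/28.2 = 2.124.
Ki = [I]/(α − 1) = 0.644/1.124 = 0.573 mM.

0.573 mM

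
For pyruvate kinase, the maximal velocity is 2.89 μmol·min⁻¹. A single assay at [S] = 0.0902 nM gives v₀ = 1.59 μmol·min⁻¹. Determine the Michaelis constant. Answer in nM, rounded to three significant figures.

v/Vmax = 1.59/2.89 = 0.5502 = [S]/(Km+[S]).
So Km + [S] = [S]/0.5502 = 0.1639 nM, giving Km = 0.1639 − 0.0902 = 0.0737 nM.

0.0737 nM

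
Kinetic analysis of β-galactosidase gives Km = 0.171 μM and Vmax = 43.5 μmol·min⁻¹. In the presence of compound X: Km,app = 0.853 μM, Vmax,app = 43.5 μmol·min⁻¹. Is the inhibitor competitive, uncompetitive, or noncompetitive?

competitive

Km increases (0.171 → 0.853 μM) while Vmax is unchanged — the hallmark of competitive inhibition.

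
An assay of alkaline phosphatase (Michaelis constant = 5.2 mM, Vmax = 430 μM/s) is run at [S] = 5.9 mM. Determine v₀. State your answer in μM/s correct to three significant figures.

v = Vmax·[S]/(Km + [S]) = 430 × 5.9 / (5.2 + 5.9)
  = 2537 / 11.10 = 229 μM/s.

229 μM/s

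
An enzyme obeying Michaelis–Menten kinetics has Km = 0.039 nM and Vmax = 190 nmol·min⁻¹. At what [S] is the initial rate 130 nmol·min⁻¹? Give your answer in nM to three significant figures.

The required fractional saturation is v/Vmax = 130/190 = 0.6842.
Then [S]/(Km+[S]) = 0.6842 ⇒ [S] = 0.039 × 0.6842/(1 − 0.6842) = 0.0845 nM.

0.0845 nM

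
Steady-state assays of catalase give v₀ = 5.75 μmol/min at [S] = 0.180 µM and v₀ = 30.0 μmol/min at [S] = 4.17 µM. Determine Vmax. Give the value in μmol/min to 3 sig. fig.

From v = Vmax[S]/(Km+[S]), each point gives Vmax = v(Km+[S])/[S].
Equating: 5.75(Km+0.180)/0.180 = 30.0(Km+4.17)/4.17.
31.94·Km + 5.75 = 7.194·Km + 30.0, so (31.94 − 7.194)·Km = 30.0 − 5.75.
Km = 24.25/24.75 = 0.980 µM; then Vmax = 5.75(0.980+0.180)/0.180 = 37.0 μmol/min.

37.0 μmol/min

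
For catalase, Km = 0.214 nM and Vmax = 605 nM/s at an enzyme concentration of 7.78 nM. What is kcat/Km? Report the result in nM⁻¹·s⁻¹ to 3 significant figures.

kcat = Vmax/[E]total = 605/7.78 = 77.8 s⁻¹.
kcat/Km = 77.8/0.214 = 363 nM⁻¹·s⁻¹.

363 nM⁻¹·s⁻¹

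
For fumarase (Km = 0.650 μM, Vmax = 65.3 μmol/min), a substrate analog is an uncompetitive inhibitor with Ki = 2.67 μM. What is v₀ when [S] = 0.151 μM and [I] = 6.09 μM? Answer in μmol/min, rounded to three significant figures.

8.61 μmol/min

With α = 1 + [I]/Ki = 1 + 6.09/2.67 = 3.281, the uncompetitive rate law is v = (Vmax/α)·[S] / (Km/α + [S]).
v = (65.3/3.281)×0.151 / (0.650/3.281 + 0.151) = 3.005/0.3491 = 8.61 μmol/min.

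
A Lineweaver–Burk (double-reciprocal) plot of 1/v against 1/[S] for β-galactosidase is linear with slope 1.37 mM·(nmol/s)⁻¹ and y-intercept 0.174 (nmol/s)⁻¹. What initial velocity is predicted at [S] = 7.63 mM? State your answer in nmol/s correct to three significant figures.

The y-intercept is 1/Vmax, so Vmax = 1/0.174 = 5.75 nmol/s.
The slope is Km/Vmax, so Km = 1.37 × 5.75 = 7.87 mM.
Then v = 5.75 × 7.63/(7.87 + 7.63) = 2.83 nmol/s.

2.83 nmol/s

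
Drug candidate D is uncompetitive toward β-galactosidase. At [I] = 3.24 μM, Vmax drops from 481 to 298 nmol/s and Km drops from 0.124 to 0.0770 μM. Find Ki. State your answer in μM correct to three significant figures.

Uncompetitive: Vmax,app = Vmax/α (and Km,app = Km/α) with α = 1 + [I]/Ki.
α = Vmax/Vmax,app = 481/298 = 1.614.
Ki = [I]/(α − 1) = 3.24/0.6141 = 5.28 μM.

5.28 μM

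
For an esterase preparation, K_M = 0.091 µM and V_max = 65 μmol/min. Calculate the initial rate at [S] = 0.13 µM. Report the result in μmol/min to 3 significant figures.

v = Vmax·[S]/(Km + [S]) = 65 × 0.13 / (0.091 + 0.13)
  = 8.450 / 0.2210 = 38.2 μmol/min.

38.2 μmol/min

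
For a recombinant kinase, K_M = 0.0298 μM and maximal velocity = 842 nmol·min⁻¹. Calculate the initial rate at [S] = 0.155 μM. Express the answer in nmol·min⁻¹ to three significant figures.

706 nmol·min⁻¹

v = Vmax·[S]/(Km + [S]) = 842 × 0.155 / (0.0298 + 0.155)
  = 130.5 / 0.1848 = 706 nmol·min⁻¹.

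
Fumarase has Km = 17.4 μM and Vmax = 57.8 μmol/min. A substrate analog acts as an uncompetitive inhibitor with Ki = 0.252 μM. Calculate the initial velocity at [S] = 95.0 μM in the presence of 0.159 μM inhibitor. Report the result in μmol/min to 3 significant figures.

31.9 μmol/min

α = 1 + [I]/Ki = 1 + 0.159/0.252 = 1.631.
For an uncompetitive inhibitor, both parameters are divided by α, giving Vmax/α and Km/α: Km,app = 10.7 μM, Vmax,app = 35.4 μmol/min.
v = Vmax,app·[S]/(Km,app + [S]) = 35.4 × 95.0/(10.7 + 95.0) = 31.9 μmol/min.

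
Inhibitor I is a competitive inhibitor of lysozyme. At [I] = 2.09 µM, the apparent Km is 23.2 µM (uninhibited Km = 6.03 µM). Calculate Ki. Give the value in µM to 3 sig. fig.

Competitive: Km,app = α·Km with α = 1 + [I]/Ki.
α = Km,app/Km = 23.2/6.03 = 3.847.
Ki = [I]/(α − 1) = 2.09/2.847 = 0.734 µM.

0.734 µM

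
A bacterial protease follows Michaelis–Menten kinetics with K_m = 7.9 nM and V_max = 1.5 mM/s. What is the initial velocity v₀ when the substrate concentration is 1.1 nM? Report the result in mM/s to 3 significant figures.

0.183 mM/s

[S]/(Km+[S]) = 1.1/9.000 = 0.1222, the fractional saturation.
v = 0.1222 × Vmax = 0.1222 × 1.5 = 0.183 mM/s.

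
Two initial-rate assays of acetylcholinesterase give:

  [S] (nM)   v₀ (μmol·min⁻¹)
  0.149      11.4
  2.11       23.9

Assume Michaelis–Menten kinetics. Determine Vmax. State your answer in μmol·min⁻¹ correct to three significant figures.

In reciprocal form, 1/v = (Km/Vmax)·(1/[S]) + 1/Vmax. The two points give (1/[S], 1/v) = (6.711, 0.08772) and (0.4739, 0.04184).
Slope = (0.08772 − 0.04184)/(6.711 − 0.4739) = 0.007355; intercept = 0.08772 − 0.007355×6.711 = 0.03836.
Vmax = 1/intercept = 26.1 μmol·min⁻¹; Km = slope × Vmax = 0.007355 × 26.1 = 0.192 nM.

26.1 μmol·min⁻¹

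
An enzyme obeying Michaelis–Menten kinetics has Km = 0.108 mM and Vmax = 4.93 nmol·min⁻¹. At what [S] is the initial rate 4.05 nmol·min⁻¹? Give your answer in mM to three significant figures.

The required fractional saturation is v/Vmax = 4.05/4.93 = 0.8215.
Then [S]/(Km+[S]) = 0.8215 ⇒ [S] = 0.108 × 0.8215/(1 − 0.8215) = 0.497 mM.

0.497 mM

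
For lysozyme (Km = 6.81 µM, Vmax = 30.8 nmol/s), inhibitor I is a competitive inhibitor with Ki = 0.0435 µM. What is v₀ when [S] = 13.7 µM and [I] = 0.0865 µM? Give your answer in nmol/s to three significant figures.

12.4 nmol/s

α = 1 + [I]/Ki = 1 + 0.0865/0.0435 = 2.989.
For a competitive inhibitor, Vmax is unchanged and the apparent Km becomes α·Km: Km,app = 20.4 µM, Vmax,app = 30.8 nmol/s.
v = Vmax,app·[S]/(Km,app + [S]) = 30.8 × 13.7/(20.4 + 13.7) = 12.4 nmol/s.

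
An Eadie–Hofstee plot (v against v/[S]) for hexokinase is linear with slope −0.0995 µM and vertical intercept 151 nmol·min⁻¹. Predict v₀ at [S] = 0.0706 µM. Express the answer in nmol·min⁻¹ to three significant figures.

In the Eadie–Hofstee form v = Vmax − Km·(v/[S]), the slope is −Km and the intercept is Vmax, so Km = 0.0995 µM and Vmax = 151 nmol·min⁻¹.
v = 151 × 0.0706/(0.0995 + 0.0706) = 62.7 nmol·min⁻¹.

62.7 nmol·min⁻¹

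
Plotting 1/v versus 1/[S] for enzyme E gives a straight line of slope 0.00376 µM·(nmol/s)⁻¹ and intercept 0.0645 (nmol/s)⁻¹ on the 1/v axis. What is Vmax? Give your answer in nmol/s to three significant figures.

The y-intercept of a Lineweaver–Burk plot equals 1/Vmax, so Vmax = 1/0.0645 = 15.5 nmol/s.

15.5 nmol/s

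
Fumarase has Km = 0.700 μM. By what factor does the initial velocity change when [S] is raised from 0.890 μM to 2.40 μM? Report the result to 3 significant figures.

1.38

The fractional saturations are [S]/(Km+[S]) = 0.890/1.590 = 0.5597 and 2.40/3.100 = 0.7742.
v₂/v₁ is just their ratio: 0.7742/0.5597 = 1.38.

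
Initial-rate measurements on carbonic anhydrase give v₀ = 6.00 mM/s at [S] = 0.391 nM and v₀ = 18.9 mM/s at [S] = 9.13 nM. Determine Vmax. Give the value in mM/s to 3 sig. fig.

20.9 mM/s

In reciprocal form, 1/v = (Km/Vmax)·(1/[S]) + 1/Vmax. The two points give (1/[S], 1/v) = (2.558, 0.1667) and (0.1095, 0.05291).
Slope = (0.1667 − 0.05291)/(2.558 − 0.1095) = 0.04647; intercept = 0.1667 − 0.04647×2.558 = 0.04782.
Vmax = 1/intercept = 20.9 mM/s; Km = slope × Vmax = 0.04647 × 20.9 = 0.972 nM.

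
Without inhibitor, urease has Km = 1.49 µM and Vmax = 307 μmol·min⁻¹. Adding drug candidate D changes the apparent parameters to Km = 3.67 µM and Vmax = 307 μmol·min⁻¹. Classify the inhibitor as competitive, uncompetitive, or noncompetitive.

Km increases (1.49 → 3.67 µM) while Vmax is unchanged — the hallmark of competitive inhibition.

competitive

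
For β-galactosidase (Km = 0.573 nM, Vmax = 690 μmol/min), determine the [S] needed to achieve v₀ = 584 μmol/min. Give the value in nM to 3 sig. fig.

Rearranging v = Vmax[S]/(Km+[S]) gives [S] = Km·v/(Vmax − v).
[S] = 0.573 × 584 / (690 − 584) = 334.6/106.0 = 3.16 nM.

3.16 nM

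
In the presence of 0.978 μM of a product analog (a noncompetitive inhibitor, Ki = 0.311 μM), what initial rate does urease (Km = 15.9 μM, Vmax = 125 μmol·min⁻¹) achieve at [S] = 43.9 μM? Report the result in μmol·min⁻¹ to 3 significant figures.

α = 1 + [I]/Ki = 1 + 0.978/0.311 = 4.145.
For a noncompetitive inhibitor, Vmax is reduced to Vmax/α while Km is unchanged: Km,app = 15.9 μM, Vmax,app = 30.2 μmol·min⁻¹.
v = Vmax,app·[S]/(Km,app + [S]) = 30.2 × 43.9/(15.9 + 43.9) = 22.1 μmol·min⁻¹.

22.1 μmol·min⁻¹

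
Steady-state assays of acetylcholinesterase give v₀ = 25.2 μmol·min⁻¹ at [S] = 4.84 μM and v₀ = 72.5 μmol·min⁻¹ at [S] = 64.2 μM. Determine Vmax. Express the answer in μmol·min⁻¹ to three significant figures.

85.6 μmol·min⁻¹

From v = Vmax[S]/(Km+[S]), each point gives Vmax = v(Km+[S])/[S].
Equating: 25.2(Km+4.84)/4.84 = 72.5(Km+64.2)/64.2.
5.207·Km + 25.2 = 1.129·Km + 72.5, so (5.207 − 1.129)·Km = 72.5 − 25.2.
Km = 47.30/4.077 = 11.6 μM; then Vmax = 25.2(11.6+4.84)/4.84 = 85.6 μmol·min⁻¹.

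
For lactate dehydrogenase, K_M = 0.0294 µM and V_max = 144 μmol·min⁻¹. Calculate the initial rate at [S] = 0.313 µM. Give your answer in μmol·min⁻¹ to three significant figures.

132 μmol·min⁻¹

[S]/(Km+[S]) = 0.313/0.3424 = 0.9141, the fractional saturation.
v = 0.9141 × Vmax = 0.9141 × 144 = 132 μmol·min⁻¹.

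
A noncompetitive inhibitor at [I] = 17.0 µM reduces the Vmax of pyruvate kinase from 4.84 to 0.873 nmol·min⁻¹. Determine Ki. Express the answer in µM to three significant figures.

Noncompetitive: Vmax,app = Vmax/α with α = 1 + [I]/Ki.
α = Vmax/Vmax,app = 4.84/0.873 = 5.544.
Since α = 1 + [I]/Ki, [I]/Ki = 5.544 − 1 = 4.544 and Ki = 17.0/4.544 = 3.74 µM.

3.74 µM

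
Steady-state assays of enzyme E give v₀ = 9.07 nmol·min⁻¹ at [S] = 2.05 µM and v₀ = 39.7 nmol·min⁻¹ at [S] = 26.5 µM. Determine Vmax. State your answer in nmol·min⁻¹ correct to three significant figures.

55.4 nmol·min⁻¹

In reciprocal form, 1/v = (Km/Vmax)·(1/[S]) + 1/Vmax. The two points give (1/[S], 1/v) = (0.4878, 0.1103) and (0.03774, 0.02519).
Slope = (0.1103 − 0.02519)/(0.4878 − 0.03774) = 0.1890; intercept = 0.1103 − 0.1890×0.4878 = 0.01806.
Vmax = 1/intercept = 55.4 nmol·min⁻¹; Km = slope × Vmax = 0.1890 × 55.4 = 10.5 µM.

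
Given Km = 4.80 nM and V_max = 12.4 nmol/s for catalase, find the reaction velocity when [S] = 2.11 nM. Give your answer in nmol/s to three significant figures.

3.79 nmol/s

v = Vmax·[S]/(Km + [S]) = 12.4 × 2.11 / (4.80 + 2.11)
  = 26.16 / 6.910 = 3.79 nmol/s.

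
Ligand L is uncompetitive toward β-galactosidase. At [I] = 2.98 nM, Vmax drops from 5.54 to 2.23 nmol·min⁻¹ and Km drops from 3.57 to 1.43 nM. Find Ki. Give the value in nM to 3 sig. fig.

2.01 nM

Uncompetitive: Vmax,app = Vmax/α (and Km,app = Km/α) with α = 1 + [I]/Ki.
α = Vmax/Vmax,app = 5.54/2.23 = 2.484.
Ki = [I]/(α − 1) = 2.98/1.484 = 2.01 nM.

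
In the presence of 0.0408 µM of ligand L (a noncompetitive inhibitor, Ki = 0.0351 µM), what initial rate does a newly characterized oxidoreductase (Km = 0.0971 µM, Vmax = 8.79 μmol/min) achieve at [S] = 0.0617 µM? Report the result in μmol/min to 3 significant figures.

α = 1 + [I]/Ki = 1 + 0.0408/0.0351 = 2.162.
For a noncompetitive inhibitor, Vmax is reduced to Vmax/α while Km is unchanged: Km,app = 0.0971 µM, Vmax,app = 4.06 μmol/min.
v = Vmax,app·[S]/(Km,app + [S]) = 4.06 × 0.0617/(0.0971 + 0.0617) = 1.58 μmol/min.

1.58 μmol/min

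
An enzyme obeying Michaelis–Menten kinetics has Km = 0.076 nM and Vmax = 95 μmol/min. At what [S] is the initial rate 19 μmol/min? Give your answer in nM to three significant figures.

Rearranging v = Vmax[S]/(Km+[S]) gives [S] = Km·v/(Vmax − v).
[S] = 0.076 × 19 / (95 − 19) = 1.444/76.00 = 0.0190 nM.

0.0190 nM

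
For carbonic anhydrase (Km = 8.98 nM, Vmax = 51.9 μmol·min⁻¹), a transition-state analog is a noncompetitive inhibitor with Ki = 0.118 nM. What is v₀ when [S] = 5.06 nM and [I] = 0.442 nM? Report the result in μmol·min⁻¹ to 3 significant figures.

3.94 μmol·min⁻¹

With α = 1 + [I]/Ki = 1 + 0.442/0.118 = 4.746, the noncompetitive rate law is v = (Vmax/α)·[S] / (Km + [S]).
v = (51.9/4.746)×5.06 / (8.98 + 5.06) = 55.34/14.04 = 3.94 μmol·min⁻¹.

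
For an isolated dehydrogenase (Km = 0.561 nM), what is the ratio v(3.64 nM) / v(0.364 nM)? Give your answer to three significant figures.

2.20

Since Vmax cancels, v₂/v₁ = [S]₂(Km+[S]₁) / [S]₁(Km+[S]₂).
= 3.64×(0.561+0.364) / (0.364×(0.561+3.64)) = 3.367/1.529 = 2.20.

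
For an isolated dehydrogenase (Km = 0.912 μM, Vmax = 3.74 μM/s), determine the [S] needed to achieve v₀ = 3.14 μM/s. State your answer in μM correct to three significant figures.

4.77 μM

Rearranging v = Vmax[S]/(Km+[S]) gives [S] = Km·v/(Vmax − v).
[S] = 0.912 × 3.14 / (3.74 − 3.14) = 2.864/0.6000 = 4.77 μM.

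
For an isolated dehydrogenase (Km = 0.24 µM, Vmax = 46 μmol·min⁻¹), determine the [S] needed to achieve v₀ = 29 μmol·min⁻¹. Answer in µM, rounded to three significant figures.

Rearranging v = Vmax[S]/(Km+[S]) gives [S] = Km·v/(Vmax − v).
[S] = 0.24 × 29 / (46 − 29) = 6.960/17.00 = 0.409 µM.

0.409 µM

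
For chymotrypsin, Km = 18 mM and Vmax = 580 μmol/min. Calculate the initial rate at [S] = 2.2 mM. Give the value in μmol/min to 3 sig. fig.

[S]/(Km+[S]) = 2.2/20.20 = 0.1089, the fractional saturation.
v = 0.1089 × Vmax = 0.1089 × 580 = 63.2 μmol/min.

63.2 μmol/min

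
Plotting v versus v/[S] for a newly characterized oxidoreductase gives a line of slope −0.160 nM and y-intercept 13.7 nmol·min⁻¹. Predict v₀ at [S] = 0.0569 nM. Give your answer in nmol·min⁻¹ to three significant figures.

In the Eadie–Hofstee form v = Vmax − Km·(v/[S]), the slope is −Km and the intercept is Vmax, so Km = 0.160 nM and Vmax = 13.7 nmol·min⁻¹.
v = 13.7 × 0.0569/(0.160 + 0.0569) = 3.59 nmol·min⁻¹.

3.59 nmol·min⁻¹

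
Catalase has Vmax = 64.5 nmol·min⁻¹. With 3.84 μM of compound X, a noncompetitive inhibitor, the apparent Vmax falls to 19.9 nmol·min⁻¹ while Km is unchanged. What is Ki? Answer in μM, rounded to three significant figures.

Noncompetitive: Vmax,app = Vmax/α with α = 1 + [I]/Ki.
α = Vmax/Vmax,app = 64.5/19.9 = 3.241.
Ki = [I]/(α − 1) = 3.84/2.241 = 1.71 μM.

1.71 μM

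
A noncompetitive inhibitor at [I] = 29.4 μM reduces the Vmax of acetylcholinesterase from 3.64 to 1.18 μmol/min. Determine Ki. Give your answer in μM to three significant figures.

14.1 μM

Noncompetitive: Vmax,app = Vmax/α with α = 1 + [I]/Ki.
α = Vmax/Vmax,app = 3.64/1.18 = 3.085.
Ki = [I]/(α − 1) = 29.4/2.085 = 14.1 μM.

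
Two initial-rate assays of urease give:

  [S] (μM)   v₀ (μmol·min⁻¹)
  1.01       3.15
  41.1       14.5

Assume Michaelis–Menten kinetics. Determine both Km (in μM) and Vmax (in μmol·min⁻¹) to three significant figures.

In reciprocal form, 1/v = (Km/Vmax)·(1/[S]) + 1/Vmax. The two points give (1/[S], 1/v) = (0.9901, 0.3175) and (0.02433, 0.06897).
Slope = (0.3175 − 0.06897)/(0.9901 − 0.02433) = 0.2573; intercept = 0.3175 − 0.2573×0.9901 = 0.06271.
Vmax = 1/intercept = 15.9 μmol·min⁻¹; Km = slope × Vmax = 0.2573 × 15.9 = 4.10 μM.

Km = 4.10 μM; Vmax = 15.9 μmol·min⁻¹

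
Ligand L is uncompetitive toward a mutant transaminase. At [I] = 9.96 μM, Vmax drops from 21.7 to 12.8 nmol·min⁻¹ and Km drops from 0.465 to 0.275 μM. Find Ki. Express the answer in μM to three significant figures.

14.3 μM

Uncompetitive: Vmax,app = Vmax/α (and Km,app = Km/α) with α = 1 + [I]/Ki.
α = Vmax/Vmax,app = 21.7/12.8 = 1.695.
Ki = [I]/(α − 1) = 9.96/0.6953 = 14.3 μM.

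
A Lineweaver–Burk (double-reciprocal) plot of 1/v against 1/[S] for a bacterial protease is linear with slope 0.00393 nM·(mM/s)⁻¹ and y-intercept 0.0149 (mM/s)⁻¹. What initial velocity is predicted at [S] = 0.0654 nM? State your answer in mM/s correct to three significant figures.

The y-intercept is 1/Vmax, so Vmax = 1/0.0149 = 67.1 mM/s.
The slope is Km/Vmax, so Km = 0.00393 × 67.1 = 0.264 nM.
Then v = 67.1 × 0.0654/(0.264 + 0.0654) = 13.3 mM/s.

13.3 mM/s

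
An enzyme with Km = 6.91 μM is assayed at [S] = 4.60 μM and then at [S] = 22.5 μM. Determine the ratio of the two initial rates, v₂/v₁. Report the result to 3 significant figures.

1.91

The fractional saturations are [S]/(Km+[S]) = 4.60/11.51 = 0.3997 and 22.5/29.41 = 0.7650.
v₂/v₁ is just their ratio: 0.7650/0.3997 = 1.91.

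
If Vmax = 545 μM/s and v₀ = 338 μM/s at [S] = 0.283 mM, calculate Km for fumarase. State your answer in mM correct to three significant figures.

v/Vmax = 338/545 = 0.6202 = [S]/(Km+[S]).
So Km + [S] = [S]/0.6202 = 0.4563 mM, giving Km = 0.4563 − 0.283 = 0.173 mM.

0.173 mM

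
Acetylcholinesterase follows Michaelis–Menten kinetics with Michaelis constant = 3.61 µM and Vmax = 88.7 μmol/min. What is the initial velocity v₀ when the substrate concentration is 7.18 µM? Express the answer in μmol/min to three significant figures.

[S]/(Km+[S]) = 7.18/10.79 = 0.6654, the fractional saturation.
v = 0.6654 × Vmax = 0.6654 × 88.7 = 59.0 μmol/min.

59.0 μmol/min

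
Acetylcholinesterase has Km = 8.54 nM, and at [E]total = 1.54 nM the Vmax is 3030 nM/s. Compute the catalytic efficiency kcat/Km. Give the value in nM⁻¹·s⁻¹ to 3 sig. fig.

kcat = Vmax/[E]total = 3030/1.54 = 1970 s⁻¹.
kcat/Km = 1970/8.54 = 230 nM⁻¹·s⁻¹.

230 nM⁻¹·s⁻¹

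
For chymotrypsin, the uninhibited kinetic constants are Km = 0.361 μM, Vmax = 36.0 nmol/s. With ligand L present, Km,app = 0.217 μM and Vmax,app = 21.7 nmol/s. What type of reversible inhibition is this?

uncompetitive

Both Km and Vmax decrease by the same factor (~1.66-fold) — characteristic of uncompetitive inhibition.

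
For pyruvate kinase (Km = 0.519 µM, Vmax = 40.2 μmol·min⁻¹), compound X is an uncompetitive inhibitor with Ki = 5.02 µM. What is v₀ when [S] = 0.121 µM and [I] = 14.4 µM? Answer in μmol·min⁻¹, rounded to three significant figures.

α = 1 + [I]/Ki = 1 + 14.4/5.02 = 3.869.
For an uncompetitive inhibitor, both parameters are divided by α, giving Vmax/α and Km/α: Km,app = 0.134 µM, Vmax,app = 10.4 μmol·min⁻¹.
v = Vmax,app·[S]/(Km,app + [S]) = 10.4 × 0.121/(0.134 + 0.121) = 4.93 μmol·min⁻¹.

4.93 μmol·min⁻¹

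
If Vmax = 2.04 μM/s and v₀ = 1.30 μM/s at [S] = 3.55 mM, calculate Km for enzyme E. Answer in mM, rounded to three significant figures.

v/Vmax = 1.30/2.04 = 0.6373 = [S]/(Km+[S]).
So Km + [S] = [S]/0.6373 = 5.571 mM, giving Km = 5.571 − 3.55 = 2.02 mM.

2.02 mM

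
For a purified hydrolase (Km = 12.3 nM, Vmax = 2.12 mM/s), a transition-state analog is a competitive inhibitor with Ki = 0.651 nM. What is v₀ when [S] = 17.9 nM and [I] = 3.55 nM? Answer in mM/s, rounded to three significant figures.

0.390 mM/s

With α = 1 + [I]/Ki = 1 + 3.55/0.651 = 6.453, the competitive rate law is v = Vmax[S] / (αKm + [S]).
v = 2.12×17.9 / (6.453×12.3 + 17.9) = 37.95/97.27 = 0.390 mM/s.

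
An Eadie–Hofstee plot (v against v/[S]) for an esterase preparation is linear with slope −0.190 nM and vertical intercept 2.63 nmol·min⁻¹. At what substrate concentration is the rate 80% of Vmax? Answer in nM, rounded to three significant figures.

The Eadie–Hofstee slope gives Km = 0.190 nM (slope = −Km).
v/Vmax = [S]/(Km+[S]) = 0.8 ⇒ [S] = Km·0.8/(1−0.8) = 0.190 × 4.000 = 0.760 nM.

0.760 nM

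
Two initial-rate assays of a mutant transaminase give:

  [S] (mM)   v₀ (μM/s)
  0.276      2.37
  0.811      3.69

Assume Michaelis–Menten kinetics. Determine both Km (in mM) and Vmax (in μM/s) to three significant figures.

Km = 0.327 mM; Vmax = 5.18 μM/s

In reciprocal form, 1/v = (Km/Vmax)·(1/[S]) + 1/Vmax. The two points give (1/[S], 1/v) = (3.623, 0.4219) and (1.233, 0.2710).
Slope = (0.4219 − 0.2710)/(3.623 − 1.233) = 0.06315; intercept = 0.4219 − 0.06315×3.623 = 0.1931.
Vmax = 1/intercept = 5.18 μM/s; Km = slope × Vmax = 0.06315 × 5.18 = 0.327 mM.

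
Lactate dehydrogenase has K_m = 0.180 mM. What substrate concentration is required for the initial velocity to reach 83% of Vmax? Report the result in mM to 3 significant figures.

v/Vmax = [S]/(Km+[S]) = 0.83, so [S] = Km·0.83/(1 − 0.83) = 0.180 × 4.882.
[S] = 0.879 mM.

0.879 mM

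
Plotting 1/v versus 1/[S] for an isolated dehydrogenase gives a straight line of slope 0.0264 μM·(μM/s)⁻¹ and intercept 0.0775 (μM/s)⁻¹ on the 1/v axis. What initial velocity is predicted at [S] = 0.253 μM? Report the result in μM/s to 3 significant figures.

The y-intercept is 1/Vmax, so Vmax = 1/0.0775 = 12.9 μM/s.
The slope is Km/Vmax, so Km = 0.0264 × 12.9 = 0.341 μM.
Then v = 12.9 × 0.253/(0.341 + 0.253) = 5.50 μM/s.

5.50 μM/s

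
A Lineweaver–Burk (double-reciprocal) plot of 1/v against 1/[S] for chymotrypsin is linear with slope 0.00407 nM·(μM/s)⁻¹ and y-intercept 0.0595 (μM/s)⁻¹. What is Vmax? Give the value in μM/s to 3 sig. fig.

16.8 μM/s

The y-intercept of a Lineweaver–Burk plot equals 1/Vmax, so Vmax = 1/0.0595 = 16.8 μM/s.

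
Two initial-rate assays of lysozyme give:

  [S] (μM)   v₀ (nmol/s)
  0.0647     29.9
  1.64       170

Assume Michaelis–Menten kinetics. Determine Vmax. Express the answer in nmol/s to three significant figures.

211 nmol/s

From v = Vmax[S]/(Km+[S]), each point gives Vmax = v(Km+[S])/[S].
Equating: 29.9(Km+0.0647)/0.0647 = 170(Km+1.64)/1.64.
462.1·Km + 29.9 = 103.7·Km + 170, so (462.1 − 103.7)·Km = 170 − 29.9.
Km = 140.1/358.5 = 0.391 μM; then Vmax = 29.9(0.391+0.0647)/0.0647 = 211 nmol/s.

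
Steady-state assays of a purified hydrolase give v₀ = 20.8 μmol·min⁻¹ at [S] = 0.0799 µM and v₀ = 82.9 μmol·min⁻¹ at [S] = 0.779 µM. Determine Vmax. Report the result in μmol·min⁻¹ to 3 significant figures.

126 μmol·min⁻¹

In reciprocal form, 1/v = (Km/Vmax)·(1/[S]) + 1/Vmax. The two points give (1/[S], 1/v) = (12.52, 0.04808) and (1.284, 0.01206).
Slope = (0.04808 − 0.01206)/(12.52 − 1.284) = 0.003206; intercept = 0.04808 − 0.003206×12.52 = 0.007947.
Vmax = 1/intercept = 126 μmol·min⁻¹; Km = slope × Vmax = 0.003206 × 126 = 0.403 µM.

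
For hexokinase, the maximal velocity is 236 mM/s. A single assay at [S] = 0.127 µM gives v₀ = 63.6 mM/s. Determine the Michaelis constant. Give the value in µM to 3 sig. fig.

0.344 µM

From v = Vmax[S]/(Km+[S]), Km = [S](Vmax − v)/v.
Km = 0.127 × (236 − 63.6) / 63.6 = 21.89/63.6 = 0.344 µM.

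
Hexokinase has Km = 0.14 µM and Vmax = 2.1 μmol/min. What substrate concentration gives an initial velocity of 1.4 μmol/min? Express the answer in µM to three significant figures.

Rearranging v = Vmax[S]/(Km+[S]) gives [S] = Km·v/(Vmax − v).
[S] = 0.14 × 1.4 / (2.1 − 1.4) = 0.1960/0.7000 = 0.280 µM.

0.280 µM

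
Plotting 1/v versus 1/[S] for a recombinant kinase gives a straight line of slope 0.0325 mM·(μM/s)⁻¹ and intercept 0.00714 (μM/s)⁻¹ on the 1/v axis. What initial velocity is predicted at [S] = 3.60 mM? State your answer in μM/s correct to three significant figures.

61.9 μM/s

The y-intercept is 1/Vmax, so Vmax = 1/0.00714 = 140 μM/s.
The slope is Km/Vmax, so Km = 0.0325 × 140 = 4.55 mM.
Then v = 140 × 3.60/(4.55 + 3.60) = 61.9 μM/s.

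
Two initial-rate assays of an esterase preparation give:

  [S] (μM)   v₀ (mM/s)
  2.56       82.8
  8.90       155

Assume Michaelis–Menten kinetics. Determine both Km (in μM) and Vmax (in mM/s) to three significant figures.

From v = Vmax[S]/(Km+[S]), each point gives Vmax = v(Km+[S])/[S].
Equating: 82.8(Km+2.56)/2.56 = 155(Km+8.90)/8.90.
32.34·Km + 82.8 = 17.42·Km + 155, so (32.34 − 17.42)·Km = 155 − 82.8.
Km = 72.20/14.93 = 4.84 μM; then Vmax = 82.8(4.84+2.56)/2.56 = 239 mM/s.

Km = 4.84 μM; Vmax = 239 mM/s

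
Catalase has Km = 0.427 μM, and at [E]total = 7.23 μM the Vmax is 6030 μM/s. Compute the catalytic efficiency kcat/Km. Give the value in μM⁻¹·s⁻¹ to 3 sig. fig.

kcat = Vmax/[E]total = 6030/7.23 = 834 s⁻¹.
kcat/Km = 834/0.427 = 1950 μM⁻¹·s⁻¹.

1950 μM⁻¹·s⁻¹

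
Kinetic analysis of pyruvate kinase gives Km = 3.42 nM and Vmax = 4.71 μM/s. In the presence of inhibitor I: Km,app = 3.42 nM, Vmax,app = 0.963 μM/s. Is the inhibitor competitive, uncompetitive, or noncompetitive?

Vmax decreases (4.71 → 0.963 μM/s) while Km is unchanged — pure noncompetitive inhibition.

noncompetitive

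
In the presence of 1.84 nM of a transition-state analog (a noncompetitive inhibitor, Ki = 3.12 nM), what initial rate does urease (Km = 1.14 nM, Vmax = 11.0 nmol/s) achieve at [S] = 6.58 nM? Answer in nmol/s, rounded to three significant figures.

5.90 nmol/s

α = 1 + [I]/Ki = 1 + 1.84/3.12 = 1.590.
For a noncompetitive inhibitor, Vmax is reduced to Vmax/α while Km is unchanged: Km,app = 1.14 nM, Vmax,app = 6.92 nmol/s.
v = Vmax,app·[S]/(Km,app + [S]) = 6.92 × 6.58/(1.14 + 6.58) = 5.90 nmol/s.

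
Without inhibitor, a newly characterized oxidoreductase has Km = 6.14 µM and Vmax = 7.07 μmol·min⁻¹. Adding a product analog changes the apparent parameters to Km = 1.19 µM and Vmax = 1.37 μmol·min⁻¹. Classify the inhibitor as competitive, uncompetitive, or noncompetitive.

Both Km and Vmax decrease by the same factor (~5.16-fold) — characteristic of uncompetitive inhibition.

uncompetitive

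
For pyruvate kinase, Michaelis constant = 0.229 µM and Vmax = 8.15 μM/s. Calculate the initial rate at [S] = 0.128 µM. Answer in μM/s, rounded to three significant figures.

[S]/(Km+[S]) = 0.128/0.3570 = 0.3585, the fractional saturation.
v = 0.3585 × Vmax = 0.3585 × 8.15 = 2.92 μM/s.

2.92 μM/s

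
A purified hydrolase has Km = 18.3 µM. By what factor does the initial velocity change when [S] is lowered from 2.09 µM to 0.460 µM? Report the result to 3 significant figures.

0.239

Since Vmax cancels, v₂/v₁ = [S]₂(Km+[S]₁) / [S]₁(Km+[S]₂).
= 0.460×(18.3+2.09) / (2.09×(18.3+0.460)) = 9.379/39.21 = 0.239.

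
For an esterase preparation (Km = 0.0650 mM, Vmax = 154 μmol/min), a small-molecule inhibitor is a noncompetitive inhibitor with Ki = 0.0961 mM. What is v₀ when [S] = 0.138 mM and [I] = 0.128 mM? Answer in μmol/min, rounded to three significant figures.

With α = 1 + [I]/Ki = 1 + 0.128/0.0961 = 2.332, the noncompetitive rate law is v = (Vmax/α)·[S] / (Km + [S]).
v = (154/2.332)×0.138 / (0.0650 + 0.138) = 9.113/0.2030 = 44.9 μmol/min.

44.9 μmol/min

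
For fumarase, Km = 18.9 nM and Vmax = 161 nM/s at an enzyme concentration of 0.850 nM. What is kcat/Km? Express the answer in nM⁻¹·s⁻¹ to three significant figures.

10.0 nM⁻¹·s⁻¹

kcat = Vmax/[E]total = 161/0.850 = 189 s⁻¹.
kcat/Km = 189/18.9 = 10.0 nM⁻¹·s⁻¹.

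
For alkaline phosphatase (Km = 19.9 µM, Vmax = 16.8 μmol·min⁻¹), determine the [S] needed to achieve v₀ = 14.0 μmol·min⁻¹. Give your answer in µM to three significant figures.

The required fractional saturation is v/Vmax = 14.0/16.8 = 0.8333.
Then [S]/(Km+[S]) = 0.8333 ⇒ [S] = 19.9 × 0.8333/(1 − 0.8333) = 99.5 µM.

99.5 µM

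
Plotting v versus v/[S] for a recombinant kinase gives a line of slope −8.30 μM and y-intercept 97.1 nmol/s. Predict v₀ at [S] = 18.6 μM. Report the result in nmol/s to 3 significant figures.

In the Eadie–Hofstee form v = Vmax − Km·(v/[S]), the slope is −Km and the intercept is Vmax, so Km = 8.30 μM and Vmax = 97.1 nmol/s.
v = 97.1 × 18.6/(8.30 + 18.6) = 67.1 nmol/s.

67.1 nmol/s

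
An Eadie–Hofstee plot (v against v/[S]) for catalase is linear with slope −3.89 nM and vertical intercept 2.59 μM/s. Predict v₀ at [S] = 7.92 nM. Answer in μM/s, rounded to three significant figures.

1.74 μM/s

In the Eadie–Hofstee form v = Vmax − Km·(v/[S]), the slope is −Km and the intercept is Vmax, so Km = 3.89 nM and Vmax = 2.59 μM/s.
v = 2.59 × 7.92/(3.89 + 7.92) = 1.74 μM/s.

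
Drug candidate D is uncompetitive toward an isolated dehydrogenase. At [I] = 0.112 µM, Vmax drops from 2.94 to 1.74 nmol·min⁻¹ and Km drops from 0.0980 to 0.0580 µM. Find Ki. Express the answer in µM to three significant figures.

Uncompetitive: Vmax,app = Vmax/α (and Km,app = Km/α) with α = 1 + [I]/Ki.
α = Vmax/Vmax,app = 2.94/1.74 = 1.690.
Since α = 1 + [I]/Ki, [I]/Ki = 1.690 − 1 = 0.6897 and Ki = 0.112/0.6897 = 0.162 µM.

0.162 µM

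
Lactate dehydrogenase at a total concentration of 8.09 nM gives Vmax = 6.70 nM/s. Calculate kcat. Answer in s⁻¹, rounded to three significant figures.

kcat = Vmax/[E]total = 6.70 nM/s / 8.09 nM = 0.828 s⁻¹.

0.828 s⁻¹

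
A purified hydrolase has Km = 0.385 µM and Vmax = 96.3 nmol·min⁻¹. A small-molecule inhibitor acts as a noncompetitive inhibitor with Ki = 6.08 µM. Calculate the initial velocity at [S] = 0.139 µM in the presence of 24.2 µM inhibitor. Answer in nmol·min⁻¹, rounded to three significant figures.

With α = 1 + [I]/Ki = 1 + 24.2/6.08 = 4.980, the noncompetitive rate law is v = (Vmax/α)·[S] / (Km + [S]).
v = (96.3/4.980)×0.139 / (0.385 + 0.139) = 2.688/0.5240 = 5.13 nmol·min⁻¹.

5.13 nmol·min⁻¹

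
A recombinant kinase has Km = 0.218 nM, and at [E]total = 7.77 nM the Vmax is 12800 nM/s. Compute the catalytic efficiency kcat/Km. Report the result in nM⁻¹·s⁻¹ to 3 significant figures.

7560 nM⁻¹·s⁻¹

kcat = Vmax/[E]total = 12800/7.77 = 1650 s⁻¹.
kcat/Km = 1650/0.218 = 7560 nM⁻¹·s⁻¹.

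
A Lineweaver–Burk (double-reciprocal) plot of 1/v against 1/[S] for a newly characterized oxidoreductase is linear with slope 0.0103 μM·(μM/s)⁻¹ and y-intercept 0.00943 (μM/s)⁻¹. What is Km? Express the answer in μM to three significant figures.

1.09 μM

y-intercept = 1/Vmax ⇒ Vmax = 106 μM/s; slope = Km/Vmax ⇒ Km = slope × Vmax.
Km = 0.0103 × 106 = 1.09 μM.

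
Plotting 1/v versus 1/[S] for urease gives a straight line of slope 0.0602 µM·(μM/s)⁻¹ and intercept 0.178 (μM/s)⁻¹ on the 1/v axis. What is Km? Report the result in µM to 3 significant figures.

y-intercept = 1/Vmax ⇒ Vmax = 5.62 μM/s; slope = Km/Vmax ⇒ Km = slope × Vmax.
Km = 0.0602 × 5.62 = 0.338 µM.

0.338 µM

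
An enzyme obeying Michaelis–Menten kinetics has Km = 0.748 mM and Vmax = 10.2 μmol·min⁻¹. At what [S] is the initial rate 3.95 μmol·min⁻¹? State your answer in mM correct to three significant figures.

Rearranging v = Vmax[S]/(Km+[S]) gives [S] = Km·v/(Vmax − v).
[S] = 0.748 × 3.95 / (10.2 − 3.95) = 2.955/6.250 = 0.473 mM.

0.473 mM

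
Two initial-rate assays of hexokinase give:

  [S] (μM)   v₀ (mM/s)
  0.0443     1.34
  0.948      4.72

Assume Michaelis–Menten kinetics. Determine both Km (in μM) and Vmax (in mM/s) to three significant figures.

From v = Vmax[S]/(Km+[S]), each point gives Vmax = v(Km+[S])/[S].
Equating: 1.34(Km+0.0443)/0.0443 = 4.72(Km+0.948)/0.948.
30.25·Km + 1.34 = 4.979·Km + 4.72, so (30.25 − 4.979)·Km = 4.72 − 1.34.
Km = 3.380/25.27 = 0.134 μM; then Vmax = 1.34(0.134+0.0443)/0.0443 = 5.39 mM/s.

Km = 0.134 μM; Vmax = 5.39 mM/s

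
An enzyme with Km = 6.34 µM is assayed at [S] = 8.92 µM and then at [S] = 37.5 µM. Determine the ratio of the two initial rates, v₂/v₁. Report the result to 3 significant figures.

1.46

The fractional saturations are [S]/(Km+[S]) = 8.92/15.26 = 0.5845 and 37.5/43.84 = 0.8554.
v₂/v₁ is just their ratio: 0.8554/0.5845 = 1.46.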